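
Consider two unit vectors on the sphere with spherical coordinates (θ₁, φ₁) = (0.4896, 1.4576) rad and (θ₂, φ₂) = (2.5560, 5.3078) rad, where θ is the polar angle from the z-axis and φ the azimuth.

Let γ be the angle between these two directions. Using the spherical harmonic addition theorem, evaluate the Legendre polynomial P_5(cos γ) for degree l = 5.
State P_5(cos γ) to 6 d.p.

-0.208863

Expand P_5 via completeness: Σ_{m} conj(Y_{5,m}) at Ω₁ times Y_{5,m} at Ω₂ —
  term(m=-5) = (0.000235, -0.000100)   from Y*(Ω₁)=(0.005725, 0.009011), Y(Ω₂)=(0.003921, -0.023613)
  term(m=-4) = (0.006892, 0.002186)   from Y*(Ω₁)=(0.056969, -0.027715), Y(Ω₂)=(0.082734, 0.078627)
  term(m=-3) = (0.034943, 0.056356)   from Y*(Ω₁)=(-0.072024, -0.203874), Y(Ω₂)=(-0.299588, 0.065560)
  term(m=-2) = (-0.031618, 0.204250)   from Y*(Ω₁)=(-0.430813, 0.099234), Y(Ω₂)=(0.173398, -0.434164)
  term(m=-1) = (-0.080707, 0.069175)   from Y*(Ω₁)=(0.048228, 0.424234), Y(Ω₂)=(0.139627, 0.206115)
  term(m=+0) = (-0.042320, -0.000000)   from Y*(Ω₁)=(-0.134528, -0.000000), Y(Ω₂)=(0.314583, 0.000000)
  term(m=+1) = (-0.080707, -0.069175)   from Y*(Ω₁)=(-0.048228, 0.424234), Y(Ω₂)=(-0.139627, 0.206115)
  term(m=+2) = (-0.031618, -0.204250)   from Y*(Ω₁)=(-0.430813, -0.099234), Y(Ω₂)=(0.173398, 0.434164)
  term(m=+3) = (0.034943, -0.056356)   from Y*(Ω₁)=(0.072024, -0.203874), Y(Ω₂)=(0.299588, 0.065560)
  term(m=+4) = (0.006892, -0.002186)   from Y*(Ω₁)=(0.056969, 0.027715), Y(Ω₂)=(0.082734, -0.078627)
  term(m=+5) = (0.000235, 0.000100)   from Y*(Ω₁)=(-0.005725, 0.009011), Y(Ω₂)=(-0.003921, -0.023613)
Accumulated sum (-0.182829, 0.000000); after 4π/(2l+1) scaling, (-0.208863, 0.000000) ⇒ P_5 = -0.208863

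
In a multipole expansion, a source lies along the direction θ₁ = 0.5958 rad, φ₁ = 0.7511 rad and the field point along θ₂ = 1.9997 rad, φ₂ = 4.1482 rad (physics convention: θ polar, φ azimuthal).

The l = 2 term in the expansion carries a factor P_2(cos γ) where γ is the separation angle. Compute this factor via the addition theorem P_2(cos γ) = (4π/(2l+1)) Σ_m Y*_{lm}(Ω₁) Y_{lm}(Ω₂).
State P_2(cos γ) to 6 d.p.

0.553346

Addition theorem: P_2(cos γ) = (4π/5) Σ_m Y*_{lm}(Ω₁) Y_{lm}(Ω₂), m = −2…2:
  term(m=-2) = +0.033896-0.019005i   from Y*(Ω₁)=+0.008338+0.121357i, Y(Ω₂)=-0.136772-0.288709i
  term(m=-1) = +0.101441-0.026498i   from Y*(Ω₁)=+0.262286+0.244884i, Y(Ω₂)=+0.156239-0.246900i
  term(m=+0) = -0.050505+0.000000i   from Y*(Ω₁)=+0.332820-0.000000i, Y(Ω₂)=-0.151750+0.000000i
  term(m=+1) = +0.101441+0.026498i   from Y*(Ω₁)=-0.262286+0.244884i, Y(Ω₂)=-0.156239-0.246900i
  term(m=+2) = +0.033896+0.019005i   from Y*(Ω₁)=+0.008338-0.121357i, Y(Ω₂)=-0.136772+0.288709i
Σ over m = +0.220170+0.000000i; ×(4π/5) → +0.553346+0.000000i. Real part: 0.553346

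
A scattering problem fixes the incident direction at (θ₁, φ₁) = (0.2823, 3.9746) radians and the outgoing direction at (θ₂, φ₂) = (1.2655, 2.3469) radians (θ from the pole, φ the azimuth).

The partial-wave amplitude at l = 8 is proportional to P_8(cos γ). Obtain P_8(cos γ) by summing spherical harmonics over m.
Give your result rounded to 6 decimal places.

Expand P_8 via completeness: Σ_{m} conj(Y_{8,m}) at Ω₁ times Y_{8,m} at Ω₂ —
  m=-8: 0.00002 + 0.00001j × 0.35194 + 0.02622j = 0.00001 + 0.00000j  (running Σ = 0.00001 + 0.00000j)
  m=-7: -0.00023 + 0.00011j × -0.33437 + 0.29346j = 0.00004 - 0.00011j  (running Σ = 0.00005 - 0.00010j)
  m=-6: 0.00064 - 0.00217j × 0.00561 - 0.10048j = -0.00021 - 0.00008j  (running Σ = -0.00016 - 0.00018j)
  m=-5: 0.00739 + 0.01212j × -0.21368 - 0.23453j = 0.00126 - 0.00432j  (running Σ = 0.00110 - 0.00450j)
  m=-4: -0.06465 - 0.01246j × 0.22894 + 0.00852j = -0.01469 - 0.00340j  (running Σ = -0.01359 - 0.00791j)
  m=-3: 0.17710 - 0.13257j × 0.16042 - 0.15171j = 0.00830 - 0.04814j  (running Σ = -0.00530 - 0.05604j)
  m=-2: -0.04759 + 0.49827j × -0.00502 + 0.26978j = -0.13419 - 0.01534j  (running Σ = -0.13948 - 0.07138j)
  m=-1: -0.41048 - 0.45155j × 0.12170 + 0.12399j = 0.00603 - 0.10585j  (running Σ = -0.13345 - 0.17723j)
  m=0: 0.00236 + 0.00000j × -0.27896 + 0.00000j = -0.00066 + 0.00000j  (running Σ = -0.13411 - 0.17723j)
  m=1: 0.41048 - 0.45155j × -0.12170 + 0.12399j = 0.00603 + 0.10585j  (running Σ = -0.12808 - 0.07138j)
  m=2: -0.04759 - 0.49827j × -0.00502 - 0.26978j = -0.13419 + 0.01534j  (running Σ = -0.26227 - 0.05604j)
  m=3: -0.17710 - 0.13257j × -0.16042 - 0.15171j = 0.00830 + 0.04814j  (running Σ = -0.25397 - 0.00791j)
  m=4: -0.06465 + 0.01246j × 0.22894 - 0.00852j = -0.01469 + 0.00340j  (running Σ = -0.26867 - 0.00450j)
  m=5: -0.00739 + 0.01212j × 0.21368 - 0.23453j = 0.00126 + 0.00432j  (running Σ = -0.26740 - 0.00018j)
  m=6: 0.00064 + 0.00217j × 0.00561 + 0.10048j = -0.00021 + 0.00008j  (running Σ = -0.26762 - 0.00010j)
  m=7: 0.00023 + 0.00011j × 0.33437 + 0.29346j = 0.00004 + 0.00011j  (running Σ = -0.26757 + 0.00000j)
  m=8: 0.00002 - 0.00001j × 0.35194 - 0.02622j = 0.00001 - 0.00000j  (running Σ = -0.26757 + 0.00000j)
Σ over m = -0.26757 + 0.00000j; ×(4π/17) → -0.19778 + 0.00000j. Real part: -0.197784

-0.197784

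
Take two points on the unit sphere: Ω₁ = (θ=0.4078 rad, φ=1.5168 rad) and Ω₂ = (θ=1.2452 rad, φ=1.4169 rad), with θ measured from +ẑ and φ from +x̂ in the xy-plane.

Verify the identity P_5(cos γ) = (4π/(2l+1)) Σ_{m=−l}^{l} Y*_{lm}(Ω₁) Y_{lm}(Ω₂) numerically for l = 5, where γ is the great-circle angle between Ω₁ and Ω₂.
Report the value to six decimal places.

Term-by-term m-sum for l=5 (normalisation 4π/11 = 1.142397):
  [-5]  conj(Y_{5,-5})(Ω₁) = (0.001215, 0.004389) ; Y_{5,-5}(Ω₂) = (0.246552, -0.254528) ; Δ = (0.001416, 0.000773)
  [-4]  conj(Y_{5,-4})(Ω₁) = (0.032557, -0.007143) ; Y_{5,-4}(Ω₂) = (0.308877, 0.218458) ; Δ = (0.011617, 0.004906)
  [-3]  conj(Y_{5,-3})(Ω₁) = (-0.022916, -0.140226) ; Y_{5,-3}(Ω₂) = (0.010371, -0.020844) ; Δ = (-0.003161, -0.000977)
  [-2]  conj(Y_{5,-2})(Ω₁) = (-0.371762, 0.040304) ; Y_{5,-2}(Ω₂) = (0.321415, 0.102176) ; Δ = (-0.123608, -0.025031)
  [-1]  conj(Y_{5,-1})(Ω₁) = (0.028213, 0.521998) ; Y_{5,-1}(Ω₂) = (-0.009890, 0.063757) ; Δ = (-0.033560, -0.003364)
  [+0]  conj(Y_{5,0})(Ω₁) = (0.080584, -0.000000) ; Y_{5,0}(Ω₂) = (0.317875, 0.000000) ; Δ = (0.025616, 0.000000)
  [+1]  conj(Y_{5,1})(Ω₁) = (-0.028213, 0.521998) ; Y_{5,1}(Ω₂) = (0.009890, 0.063757) ; Δ = (-0.033560, 0.003364)
  [+2]  conj(Y_{5,2})(Ω₁) = (-0.371762, -0.040304) ; Y_{5,2}(Ω₂) = (0.321415, -0.102176) ; Δ = (-0.123608, 0.025031)
  [+3]  conj(Y_{5,3})(Ω₁) = (0.022916, -0.140226) ; Y_{5,3}(Ω₂) = (-0.010371, -0.020844) ; Δ = (-0.003161, 0.000977)
  [+4]  conj(Y_{5,4})(Ω₁) = (0.032557, 0.007143) ; Y_{5,4}(Ω₂) = (0.308877, -0.218458) ; Δ = (0.011617, -0.004906)
  [+5]  conj(Y_{5,5})(Ω₁) = (-0.001215, 0.004389) ; Y_{5,5}(Ω₂) = (-0.246552, -0.254528) ; Δ = (0.001416, -0.000773)
Σ over m = (-0.268975, 0.000000); ×(4π/11) → (-0.307276, 0.000000). Real part: -0.307276

-0.307276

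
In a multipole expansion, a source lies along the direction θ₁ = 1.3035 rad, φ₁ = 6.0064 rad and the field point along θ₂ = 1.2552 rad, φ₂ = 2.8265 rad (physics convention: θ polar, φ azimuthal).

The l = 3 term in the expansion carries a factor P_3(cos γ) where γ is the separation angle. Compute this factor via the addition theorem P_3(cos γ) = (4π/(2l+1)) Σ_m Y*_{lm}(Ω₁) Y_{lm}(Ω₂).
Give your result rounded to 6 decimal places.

-0.199983

Summing Y*_{l m}(θ₁,φ₁)·Y_{l m}(θ₂,φ₂) over m ∈ [−3, 3]; prefactor 4π/(2·3+1) = 1.795196:
  m=-3: Y*=(0.252531, -0.276323)  Y=(-0.209854, -0.290547)  product (-0.133280, -0.015385)
  m=-2: Y*=(0.213600, -0.132011)  Y=(0.231588, 0.168920)  product (0.071766, 0.005509)
  m=-1: Y*=(-0.195253, 0.055467)  Y=(0.151395, 0.049348)  product (-0.032298, -0.001238)
  m=+0: Y*=(-0.261315, -0.000000)  Y=(-0.291690, 0.000000)  product (0.076223, 0.000000)
  m=+1: Y*=(0.195253, 0.055467)  Y=(-0.151395, 0.049348)  product (-0.032298, 0.001238)
  m=+2: Y*=(0.213600, 0.132011)  Y=(0.231588, -0.168920)  product (0.071766, -0.005509)
  m=+3: Y*=(-0.252531, -0.276323)  Y=(0.209854, -0.290547)  product (-0.133280, 0.015385)
Accumulated sum (-0.111399, 0.000000); after 4π/(2l+1) scaling, (-0.199983, 0.000000) ⇒ P_3 = -0.199983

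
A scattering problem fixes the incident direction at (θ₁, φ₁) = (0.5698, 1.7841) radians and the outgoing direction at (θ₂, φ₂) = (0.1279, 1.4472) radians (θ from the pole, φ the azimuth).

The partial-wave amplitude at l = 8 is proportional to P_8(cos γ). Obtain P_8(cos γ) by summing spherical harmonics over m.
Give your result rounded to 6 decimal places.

Summing Y*_{l m}(θ₁,φ₁)·Y_{l m}(θ₂,φ₂) over m ∈ [−8, 8]; prefactor 4π/(2·8+1) = 0.739198:
  m=-8: Y*=-0.00050 + 0.00366j  Y=0.00000 + 0.00000j  product -0.00000 + 0.00000j
  m=-7: Y*=0.02301 - 0.00179j  Y=-0.00000 + 0.00000j  product -0.00000 + 0.00000j
  m=-6: Y*=-0.02564 - 0.08563j  Y=-0.00002 - 0.00002j  product -0.00000 + 0.00000j
  m=-5: Y*=-0.20910 + 0.11540j  Y=0.00019 - 0.00026j  product -0.00001 + 0.00008j
  m=-4: Y*=0.28710 + 0.32894j  Y=0.00302 + 0.00163j  product 0.00033 + 0.00146j
  m=-3: Y*=0.28750 - 0.38622j  Y=-0.00988 + 0.02541j  product 0.00697 + 0.01112j
  m=-2: Y*=-0.12630 - 0.05741j  Y=-0.14863 - 0.03751j  product 0.01662 + 0.01327j
  m=-1: Y*=0.07705 - 0.35575j  Y=0.06699 - 0.53927j  product -0.18668 - 0.06539j
  m=+0: Y*=-0.27070 + 0.00000j  Y=0.84482 + 0.00000j  product -0.22870 + 0.00000j
  m=+1: Y*=-0.07705 - 0.35575j  Y=-0.06699 - 0.53927j  product -0.18668 + 0.06539j
  m=+2: Y*=-0.12630 + 0.05741j  Y=-0.14863 + 0.03751j  product 0.01662 - 0.01327j
  m=+3: Y*=-0.28750 - 0.38622j  Y=0.00988 + 0.02541j  product 0.00697 - 0.01112j
  m=+4: Y*=0.28710 - 0.32894j  Y=0.00302 - 0.00163j  product 0.00033 - 0.00146j
  m=+5: Y*=0.20910 + 0.11540j  Y=-0.00019 - 0.00026j  product -0.00001 - 0.00008j
  m=+6: Y*=-0.02564 + 0.08563j  Y=-0.00002 + 0.00002j  product -0.00000 - 0.00000j
  m=+7: Y*=-0.02301 - 0.00179j  Y=0.00000 + 0.00000j  product -0.00000 - 0.00000j
  m=+8: Y*=-0.00050 - 0.00366j  Y=0.00000 - 0.00000j  product -0.00000 - 0.00000j
Total Σ_m = -0.55423 - 0.00000j. Multiply by 0.739198: -0.40968 - 0.00000j. P_8(cos γ) = -0.409683

-0.409683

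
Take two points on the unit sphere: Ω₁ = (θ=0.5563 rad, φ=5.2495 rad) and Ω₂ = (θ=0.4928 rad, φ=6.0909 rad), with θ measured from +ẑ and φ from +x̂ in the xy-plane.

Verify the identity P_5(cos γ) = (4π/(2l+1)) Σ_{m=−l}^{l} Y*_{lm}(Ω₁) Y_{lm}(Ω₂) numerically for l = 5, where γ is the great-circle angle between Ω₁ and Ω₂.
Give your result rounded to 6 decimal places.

0.060730

Expand P_5 via completeness: Σ_{m} conj(Y_{5,m}) at Ω₁ times Y_{5,m} at Ω₂ —
  m=-5: Y*=(0.008392, 0.017108)  Y=(0.006296, 0.009020)  product (-0.000101, 0.000183)
  m=-4: Y*=(-0.052916, 0.081183)  Y=(0.046542, 0.045053)  product (-0.006120, 0.001394)
  m=-3: Y*=(-0.279434, -0.011334)  Y=(0.183780, 0.119583)  product (-0.049999, -0.035498)
  m=-2: Y*=(-0.222447, -0.410523)  Y=(0.411553, 0.166565)  product (-0.023170, -0.206004)
  m=-1: Y*=(0.157954, -0.265242)  Y=(0.414226, 0.080646)  product (0.086820, -0.097132)
  m=+0: Y*=(-0.269798, -0.000000)  Y=(-0.141968, 0.000000)  product (0.038303, 0.000000)
  m=+1: Y*=(-0.157954, -0.265242)  Y=(-0.414226, 0.080646)  product (0.086820, 0.097132)
  m=+2: Y*=(-0.222447, 0.410523)  Y=(0.411553, -0.166565)  product (-0.023170, 0.206004)
  m=+3: Y*=(0.279434, -0.011334)  Y=(-0.183780, 0.119583)  product (-0.049999, 0.035498)
  m=+4: Y*=(-0.052916, -0.081183)  Y=(0.046542, -0.045053)  product (-0.006120, -0.001394)
  m=+5: Y*=(-0.008392, 0.017108)  Y=(-0.006296, 0.009020)  product (-0.000101, -0.000183)
Σ over m = (0.053160, 0.000000); ×(4π/11) → (0.060730, 0.000000). Real part: 0.060730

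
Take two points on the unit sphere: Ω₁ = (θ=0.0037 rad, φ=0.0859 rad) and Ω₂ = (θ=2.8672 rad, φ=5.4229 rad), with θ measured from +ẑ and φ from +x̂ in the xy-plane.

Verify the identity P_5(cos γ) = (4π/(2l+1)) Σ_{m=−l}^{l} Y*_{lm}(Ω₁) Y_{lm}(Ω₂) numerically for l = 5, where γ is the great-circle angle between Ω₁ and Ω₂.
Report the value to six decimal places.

-0.502017

Term-by-term m-sum for l=5 (normalisation 4π/11 = 1.142397):
  [-5]  conj(Y_{5,-5})(Ω₁) = 0.00000 + 0.00000j ; Y_{5,-5}(Ω₂) = -0.00027 - 0.00062j ; Δ = 0.00000 - 0.00000j
  [-4]  conj(Y_{5,-4})(Ω₁) = 0.00000 + 0.00000j ; Y_{5,-4}(Ω₂) = 0.00728 + 0.00225j ; Δ = 0.00000 + 0.00000j
  [-3]  conj(Y_{5,-3})(Ω₁) = 0.00000 + 0.00000j ; Y_{5,-3}(Ω₂) = -0.04278 + 0.02686j ; Δ = -0.00000 + 0.00000j
  [-2]  conj(Y_{5,-2})(Ω₁) = 0.00005 + 0.00001j ; Y_{5,-2}(Ω₂) = 0.03181 - 0.21078j ; Δ = 0.00000 - 0.00001j
  [-1]  conj(Y_{5,-1})(Ω₁) = 0.00944 + 0.00081j ; Y_{5,-1}(Ω₂) = 0.34287 + 0.39849j ; Δ = 0.00291 + 0.00404j
  [+0]  conj(Y_{5,0})(Ω₁) = 0.93551 + 0.00000j ; Y_{5,0}(Ω₂) = -0.47597 + 0.00000j ; Δ = -0.44528 + 0.00000j
  [+1]  conj(Y_{5,1})(Ω₁) = -0.00944 + 0.00081j ; Y_{5,1}(Ω₂) = -0.34287 + 0.39849j ; Δ = 0.00291 - 0.00404j
  [+2]  conj(Y_{5,2})(Ω₁) = 0.00005 - 0.00001j ; Y_{5,2}(Ω₂) = 0.03181 + 0.21078j ; Δ = 0.00000 + 0.00001j
  [+3]  conj(Y_{5,3})(Ω₁) = -0.00000 + 0.00000j ; Y_{5,3}(Ω₂) = 0.04278 + 0.02686j ; Δ = -0.00000 - 0.00000j
  [+4]  conj(Y_{5,4})(Ω₁) = 0.00000 - 0.00000j ; Y_{5,4}(Ω₂) = 0.00728 - 0.00225j ; Δ = 0.00000 - 0.00000j
  [+5]  conj(Y_{5,5})(Ω₁) = -0.00000 + 0.00000j ; Y_{5,5}(Ω₂) = 0.00027 - 0.00062j ; Δ = 0.00000 + 0.00000j
Σ over m = -0.43944 + 0.00000j; ×(4π/11) → -0.50202 + 0.00000j. Real part: -0.502017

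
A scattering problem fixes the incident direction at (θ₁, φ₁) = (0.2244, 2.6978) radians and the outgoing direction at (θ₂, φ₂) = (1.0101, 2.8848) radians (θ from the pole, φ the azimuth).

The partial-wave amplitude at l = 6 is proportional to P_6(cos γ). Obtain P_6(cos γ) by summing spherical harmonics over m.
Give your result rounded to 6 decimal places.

-0.137054

Term-by-term m-sum for l=6 (normalisation 4π/13 = 0.966644):
  term(m=-6) = (0.000005, -0.000009)   from Y*(Ω₁)=(-0.000052, -0.000027), Y(Ω₂)=(0.005353, 0.178145)
  term(m=-5) = (0.000205, -0.000278)   from Y*(Ω₁)=(0.000537, 0.000710), Y(Ω₂)=(-0.109679, -0.371834)
  term(m=-4) = (0.002349, -0.002179)   from Y*(Ω₁)=(-0.001679, -0.008099), Y(Ω₂)=(0.200359, 0.331518)
  term(m=-3) = (0.001028, -0.000646)   from Y*(Ω₁)=(-0.012371, 0.050679), Y(Ω₂)=(-0.016706, -0.016212)
  term(m=-2) = (-0.069741, 0.027371)   from Y*(Ω₁)=(0.139519, -0.171402), Y(Ω₂)=(-0.295258, -0.166548)
  term(m=-1) = (-0.086676, 0.016400)   from Y*(Ω₁)=(-0.508384, 0.241697), Y(Ω₂)=(0.151570, 0.039801)
  term(m=+0) = (0.163877, 0.000000)   from Y*(Ω₁)=(0.545429, -0.000000), Y(Ω₂)=(0.300455, 0.000000)
  term(m=+1) = (-0.086676, -0.016400)   from Y*(Ω₁)=(0.508384, 0.241697), Y(Ω₂)=(-0.151570, 0.039801)
  term(m=+2) = (-0.069741, -0.027371)   from Y*(Ω₁)=(0.139519, 0.171402), Y(Ω₂)=(-0.295258, 0.166548)
  term(m=+3) = (0.001028, 0.000646)   from Y*(Ω₁)=(0.012371, 0.050679), Y(Ω₂)=(0.016706, -0.016212)
  term(m=+4) = (0.002349, 0.002179)   from Y*(Ω₁)=(-0.001679, 0.008099), Y(Ω₂)=(0.200359, -0.331518)
  term(m=+5) = (0.000205, 0.000278)   from Y*(Ω₁)=(-0.000537, 0.000710), Y(Ω₂)=(0.109679, -0.371834)
  term(m=+6) = (0.000005, 0.000009)   from Y*(Ω₁)=(-0.000052, 0.000027), Y(Ω₂)=(0.005353, -0.178145)
Σ over m = (-0.141784, 0.000000); ×(4π/13) → (-0.137054, 0.000000). Real part: -0.137054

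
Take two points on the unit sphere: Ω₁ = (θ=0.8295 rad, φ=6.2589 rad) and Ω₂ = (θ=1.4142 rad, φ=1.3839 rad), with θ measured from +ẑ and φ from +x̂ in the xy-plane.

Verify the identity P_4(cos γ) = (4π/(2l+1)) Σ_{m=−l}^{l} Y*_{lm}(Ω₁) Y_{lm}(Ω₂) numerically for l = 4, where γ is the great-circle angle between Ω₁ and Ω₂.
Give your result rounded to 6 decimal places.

0.198949

Term-by-term m-sum for l=4 (normalisation 4π/9 = 1.396263):
  m=-4: Y*=(0.130365, -0.012704)  Y=(0.308929, 0.286407)  product (0.043912, 0.033413)
  m=-3: Y*=(0.338259, -0.024688)  Y=(-0.100041, 0.159324)  product (-0.029906, 0.056363)
  m=-2: Y*=(0.398407, -0.019366)  Y=(0.252117, 0.098888)  product (0.102360, 0.034515)
  m=-1: Y*=(0.045153, -0.001097)  Y=(-0.038319, 0.202636)  product (-0.001508, 0.009192)
  m=+0: Y*=(-0.359917, -0.000000)  Y=(0.242358, 0.000000)  product (-0.087229, -0.000000)
  m=+1: Y*=(-0.045153, -0.001097)  Y=(0.038319, 0.202636)  product (-0.001508, -0.009192)
  m=+2: Y*=(0.398407, 0.019366)  Y=(0.252117, -0.098888)  product (0.102360, -0.034515)
  m=+3: Y*=(-0.338259, -0.024688)  Y=(0.100041, 0.159324)  product (-0.029906, -0.056363)
  m=+4: Y*=(0.130365, 0.012704)  Y=(0.308929, -0.286407)  product (0.043912, -0.033413)
Accumulated sum (0.142487, -0.000000); after 4π/(2l+1) scaling, (0.198949, -0.000000) ⇒ P_4 = 0.198949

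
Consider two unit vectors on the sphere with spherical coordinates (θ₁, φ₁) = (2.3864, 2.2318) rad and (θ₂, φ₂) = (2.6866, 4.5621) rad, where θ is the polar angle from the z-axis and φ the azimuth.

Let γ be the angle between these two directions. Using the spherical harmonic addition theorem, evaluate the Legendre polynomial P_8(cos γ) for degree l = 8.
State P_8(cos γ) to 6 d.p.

Term-by-term m-sum for l=8 (normalisation 4π/17 = 0.739198):
  m=-8: Y*=+0.013670-0.021064i  Y=+0.000258+0.000669i  product +0.000018+0.000004i
  m=-7: Y*=+0.106315-0.009098i  Y=-0.005091+0.002906i  product -0.000515+0.000355i
  m=-6: Y*=+0.184271+0.199248i  Y=-0.018671-0.023613i  product +0.001264-0.008071i
  m=-5: Y*=-0.072183+0.437748i  Y=+0.074400-0.079632i  product +0.029488+0.038316i
  m=-4: Y*=-0.359998+0.195537i  Y=+0.232442+0.159417i  product -0.114850-0.011939i
  m=-3: Y*=-0.033397-0.014603i  Y=-0.215069+0.444242i  product +0.013670-0.011696i
  m=-2: Y*=+0.089138+0.350866i  Y=-0.454999-0.141036i  product +0.008927-0.172215i
  m=-1: Y*=-0.134601+0.173073i  Y=-0.002057+0.013587i  product -0.002075-0.002185i
  m=+0: Y*=+0.302050-0.000000i  Y=-0.476315+0.000000i  product -0.143871+0.000000i
  m=+1: Y*=+0.134601+0.173073i  Y=+0.002057+0.013587i  product -0.002075+0.002185i
  m=+2: Y*=+0.089138-0.350866i  Y=-0.454999+0.141036i  product +0.008927+0.172215i
  m=+3: Y*=+0.033397-0.014603i  Y=+0.215069+0.444242i  product +0.013670+0.011696i
  m=+4: Y*=-0.359998-0.195537i  Y=+0.232442-0.159417i  product -0.114850+0.011939i
  m=+5: Y*=+0.072183+0.437748i  Y=-0.074400-0.079632i  product +0.029488-0.038316i
  m=+6: Y*=+0.184271-0.199248i  Y=-0.018671+0.023613i  product +0.001264+0.008071i
  m=+7: Y*=-0.106315-0.009098i  Y=+0.005091+0.002906i  product -0.000515-0.000355i
  m=+8: Y*=+0.013670+0.021064i  Y=+0.000258-0.000669i  product +0.000018-0.000004i
Σ over m = -0.272016+0.000000i; ×(4π/17) → -0.201074+0.000000i. Real part: -0.201074

-0.201074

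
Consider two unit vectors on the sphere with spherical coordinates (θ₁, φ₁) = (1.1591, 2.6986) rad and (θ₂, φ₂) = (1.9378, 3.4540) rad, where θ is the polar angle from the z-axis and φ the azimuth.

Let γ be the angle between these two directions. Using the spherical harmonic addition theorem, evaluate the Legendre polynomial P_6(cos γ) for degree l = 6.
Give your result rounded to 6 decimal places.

Expand P_6 via completeness: Σ_{m} conj(Y_{6,m}) at Ω₁ times Y_{6,m} at Ω₂ —
  [-6]  conj(Y_{6,-6})(Ω₁) = -0.25337 - 0.13308j ; Y_{6,-6}(Ω₂) = -0.09553 - 0.30487j ; Δ = -0.01637 + 0.08996j
  [-5]  conj(Y_{6,-5})(Ω₁) = 0.25997 + 0.34614j ; Y_{6,-5}(Ω₂) = 0.00373 - 0.42543j ; Δ = 0.14823 - 0.10931j
  [-4]  conj(Y_{6,-4})(Ω₁) = -0.03829 - 0.18777j ; Y_{6,-4}(Ω₂) = 0.03559 - 0.10697j ; Δ = -0.02145 - 0.00259j
  [-3]  conj(Y_{6,-3})(Ω₁) = 0.05951 - 0.24126j ; Y_{6,-3}(Ω₂) = -0.17822 + 0.24261j ; Δ = 0.04793 + 0.05743j
  [-2]  conj(Y_{6,-2})(Ω₁) = -0.17928 + 0.21953j ; Y_{6,-2}(Ω₂) = -0.17733 + 0.12789j ; Δ = 0.00372 - 0.06186j
  [-1]  conj(Y_{6,-1})(Ω₁) = -0.14227 + 0.06750j ; Y_{6,-1}(Ω₂) = 0.22118 - 0.07144j ; Δ = -0.02664 + 0.02509j
  [+0]  conj(Y_{6,0})(Ω₁) = 0.29783 + 0.00000j ; Y_{6,0}(Ω₂) = 0.24094 + 0.00000j ; Δ = 0.07176 + 0.00000j
  [+1]  conj(Y_{6,1})(Ω₁) = 0.14227 + 0.06750j ; Y_{6,1}(Ω₂) = -0.22118 - 0.07144j ; Δ = -0.02664 - 0.02509j
  [+2]  conj(Y_{6,2})(Ω₁) = -0.17928 - 0.21953j ; Y_{6,2}(Ω₂) = -0.17733 - 0.12789j ; Δ = 0.00372 + 0.06186j
  [+3]  conj(Y_{6,3})(Ω₁) = -0.05951 - 0.24126j ; Y_{6,3}(Ω₂) = 0.17822 + 0.24261j ; Δ = 0.04793 - 0.05743j
  [+4]  conj(Y_{6,4})(Ω₁) = -0.03829 + 0.18777j ; Y_{6,4}(Ω₂) = 0.03559 + 0.10697j ; Δ = -0.02145 + 0.00259j
  [+5]  conj(Y_{6,5})(Ω₁) = -0.25997 + 0.34614j ; Y_{6,5}(Ω₂) = -0.00373 - 0.42543j ; Δ = 0.14823 + 0.10931j
  [+6]  conj(Y_{6,6})(Ω₁) = -0.25337 + 0.13308j ; Y_{6,6}(Ω₂) = -0.09553 + 0.30487j ; Δ = -0.01637 - 0.08996j
Σ over m = 0.34258 + 0.00000j; ×(4π/13) → 0.33115 + 0.00000j. Real part: 0.331149

0.331149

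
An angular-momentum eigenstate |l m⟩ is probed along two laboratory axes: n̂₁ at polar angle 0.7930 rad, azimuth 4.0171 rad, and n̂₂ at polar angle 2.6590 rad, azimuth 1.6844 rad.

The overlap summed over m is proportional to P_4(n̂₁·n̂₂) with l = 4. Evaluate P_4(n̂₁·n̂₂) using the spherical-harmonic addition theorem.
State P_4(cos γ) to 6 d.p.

-0.051424

Summing Y*_{l m}(θ₁,φ₁)·Y_{l m}(θ₂,φ₂) over m ∈ [−4, 4]; prefactor 4π/(2·4+1) = 1.396263:
  [-4]  conj(Y_{4,-4})(Ω₁) = -0.10670 - 0.04021j ; Y_{4,-4}(Ω₂) = 0.01844 - 0.00901j ; Δ = -0.00233 + 0.00022j
  [-3]  conj(Y_{4,-3})(Ω₁) = 0.27643 - 0.15647j ; Y_{4,-3}(Ω₂) = -0.03704 - 0.10444j ; Δ = -0.02658 - 0.02307j
  [-2]  conj(Y_{4,-2})(Ω₁) = -0.07447 + 0.40875j ; Y_{4,-2}(Ω₂) = -0.31534 + 0.07291j ; Δ = -0.00632 - 0.13432j
  [-1]  conj(Y_{4,-1})(Ω₁) = -0.06769 - 0.08114j ; Y_{4,-1}(Ω₂) = 0.05495 + 0.48159j ; Δ = 0.03536 - 0.03706j
  [+0]  conj(Y_{4,0})(Ω₁) = -0.34761 + 0.00000j ; Y_{4,0}(Ω₂) = 0.10671 + 0.00000j ; Δ = -0.03709 + 0.00000j
  [+1]  conj(Y_{4,1})(Ω₁) = 0.06769 - 0.08114j ; Y_{4,1}(Ω₂) = -0.05495 + 0.48159j ; Δ = 0.03536 + 0.03706j
  [+2]  conj(Y_{4,2})(Ω₁) = -0.07447 - 0.40875j ; Y_{4,2}(Ω₂) = -0.31534 - 0.07291j ; Δ = -0.00632 + 0.13432j
  [+3]  conj(Y_{4,3})(Ω₁) = -0.27643 - 0.15647j ; Y_{4,3}(Ω₂) = 0.03704 - 0.10444j ; Δ = -0.02658 + 0.02307j
  [+4]  conj(Y_{4,4})(Ω₁) = -0.10670 + 0.04021j ; Y_{4,4}(Ω₂) = 0.01844 + 0.00901j ; Δ = -0.00233 - 0.00022j
Accumulated sum -0.03683 + 0.00000j; after 4π/(2l+1) scaling, -0.05142 + 0.00000j ⇒ P_4 = -0.051424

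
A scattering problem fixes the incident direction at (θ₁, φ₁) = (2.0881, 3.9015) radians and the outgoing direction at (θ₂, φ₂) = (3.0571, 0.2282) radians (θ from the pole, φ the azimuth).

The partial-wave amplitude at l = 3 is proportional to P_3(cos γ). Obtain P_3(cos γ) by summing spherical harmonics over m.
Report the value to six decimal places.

Term-by-term m-sum for l=3 (normalisation 4π/7 = 1.795196):
  [-3]  conj(Y_{3,-3})(Ω₁) = 0.17834 - 0.20794j ; Y_{3,-3}(Ω₂) = 0.00019 - 0.00016j ; Δ = 0.00000 - 0.00007j
  [-2]  conj(Y_{3,-2})(Ω₁) = -0.01946 - 0.38131j ; Y_{3,-2}(Ω₂) = -0.00651 + 0.00320j ; Δ = 0.00135 + 0.00242j
  [-1]  conj(Y_{3,-1})(Ω₁) = -0.04537 - 0.04312j ; Y_{3,-1}(Ω₂) = 0.10532 - 0.02446j ; Δ = -0.00583 - 0.00343j
  [+0]  conj(Y_{3,0})(Ω₁) = 0.32797 + 0.00000j ; Y_{3,0}(Ω₂) = -0.73045 + 0.00000j ; Δ = -0.23957 + 0.00000j
  [+1]  conj(Y_{3,1})(Ω₁) = 0.04537 - 0.04312j ; Y_{3,1}(Ω₂) = -0.10532 - 0.02446j ; Δ = -0.00583 + 0.00343j
  [+2]  conj(Y_{3,2})(Ω₁) = -0.01946 + 0.38131j ; Y_{3,2}(Ω₂) = -0.00651 - 0.00320j ; Δ = 0.00135 - 0.00242j
  [+3]  conj(Y_{3,3})(Ω₁) = -0.17834 - 0.20794j ; Y_{3,3}(Ω₂) = -0.00019 - 0.00016j ; Δ = 0.00000 + 0.00007j
Accumulated sum -0.24854 + 0.00000j; after 4π/(2l+1) scaling, -0.44618 + 0.00000j ⇒ P_3 = -0.446181

-0.446181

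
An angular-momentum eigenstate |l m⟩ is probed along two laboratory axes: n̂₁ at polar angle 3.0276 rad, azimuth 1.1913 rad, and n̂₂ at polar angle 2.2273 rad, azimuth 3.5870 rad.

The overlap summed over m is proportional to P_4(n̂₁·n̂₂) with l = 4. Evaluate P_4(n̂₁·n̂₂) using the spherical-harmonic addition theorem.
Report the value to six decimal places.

Expand P_4 via completeness: Σ_{m} conj(Y_{4,m}) at Ω₁ times Y_{4,m} at Ω₂ —
  m=-4: +0.000004-0.000074i × -0.036463-0.170376i = -0.000013+0.000002i  (running Σ = -0.000013+0.000002i)
  m=-3: +0.001662+0.000767i × +0.088257-0.369319i = +0.000430-0.000546i  (running Σ = +0.000417-0.000544i)
  m=-2: -0.018557+0.017602i × +0.212189-0.262405i = +0.000681+0.008604i  (running Σ = +0.001098+0.008060i)
  m=-1: -0.077428-0.194137i × -0.080976+0.038658i = +0.013775+0.012727i  (running Σ = +0.014873+0.020787i)
  m=0: +0.792157-0.000000i × -0.351064+0.000000i = -0.278098+0.000000i  (running Σ = -0.263225+0.020787i)
  m=1: +0.077428-0.194137i × +0.080976+0.038658i = +0.013775-0.012727i  (running Σ = -0.249451+0.008060i)
  m=2: -0.018557-0.017602i × +0.212189+0.262405i = +0.000681-0.008604i  (running Σ = -0.248769-0.000544i)
  m=3: -0.001662+0.000767i × -0.088257-0.369319i = +0.000430+0.000546i  (running Σ = -0.248339+0.000002i)
  m=4: +0.000004+0.000074i × -0.036463+0.170376i = -0.000013-0.000002i  (running Σ = -0.248352+0.000000i)
Total Σ_m = -0.248352+0.000000i. Multiply by 1.396263: -0.346765+0.000000i. P_4(cos γ) = -0.346765

-0.346765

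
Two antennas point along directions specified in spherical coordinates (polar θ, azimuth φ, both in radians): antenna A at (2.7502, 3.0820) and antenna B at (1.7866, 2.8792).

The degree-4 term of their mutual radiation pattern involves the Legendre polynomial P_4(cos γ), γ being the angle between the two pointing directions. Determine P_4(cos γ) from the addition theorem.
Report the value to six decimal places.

Addition theorem: P_4(cos γ) = (4π/9) Σ_m Y*_{lm}(Ω₁) Y_{lm}(Ω₂), m = −4…4:
  term(m=-4) = +0.002600+0.002738i   from Y*(Ω₁)=+0.009107-0.002213i, Y(Ω₂)=+0.200612+0.349382i
  term(m=-3) = +0.013166+0.009171i   from Y*(Ω₁)=+0.063207-0.011422i, Y(Ω₂)=+0.176322+0.176951i
  term(m=-2) = -0.048294-0.020738i   from Y*(Ω₁)=+0.240777-0.028834i, Y(Ω₂)=-0.187570-0.108591i
  term(m=-1) = -0.129147-0.026556i   from Y*(Ω₁)=+0.496475-0.029621i, Y(Ω₂)=-0.256026-0.068765i
  term(m=+0) = +0.055489+0.000000i   from Y*(Ω₁)=+0.308919-0.000000i, Y(Ω₂)=+0.179624+0.000000i
  term(m=+1) = -0.129147+0.026556i   from Y*(Ω₁)=-0.496475-0.029621i, Y(Ω₂)=+0.256026-0.068765i
  term(m=+2) = -0.048294+0.020738i   from Y*(Ω₁)=+0.240777+0.028834i, Y(Ω₂)=-0.187570+0.108591i
  term(m=+3) = +0.013166-0.009171i   from Y*(Ω₁)=-0.063207-0.011422i, Y(Ω₂)=-0.176322+0.176951i
  term(m=+4) = +0.002600-0.002738i   from Y*(Ω₁)=+0.009107+0.002213i, Y(Ω₂)=+0.200612-0.349382i
Total Σ_m = -0.267861+0.000000i. Multiply by 1.396263: -0.374004+0.000000i. P_4(cos γ) = -0.374004

-0.374004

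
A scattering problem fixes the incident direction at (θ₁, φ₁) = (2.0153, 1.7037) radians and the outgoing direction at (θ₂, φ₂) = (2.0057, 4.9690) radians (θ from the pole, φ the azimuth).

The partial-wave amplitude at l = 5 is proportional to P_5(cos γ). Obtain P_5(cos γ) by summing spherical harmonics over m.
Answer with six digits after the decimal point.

0.228273

Term-by-term m-sum for l=5 (normalisation 4π/11 = 1.142397):
  [-5]  conj(Y_{5,-5})(Ω₁) = -0.17168 + 0.21915j ; Y_{5,-5}(Ω₂) = 0.27304 + 0.08081j ; Δ = -0.06459 + 0.04597j
  [-4]  conj(Y_{5,-4})(Ω₁) = -0.36144 - 0.21256j ; Y_{5,-4}(Ω₂) = -0.21664 + 0.35786j ; Δ = 0.15437 - 0.08330j
  [-3]  conj(Y_{5,-3})(Ω₁) = 0.06564 - 0.15582j ; Y_{5,-3}(Ω₂) = -0.10734 - 0.11073j ; Δ = -0.02430 + 0.00946j
  [-2]  conj(Y_{5,-2})(Ω₁) = -0.25521 - 0.06948j ; Y_{5,-2}(Ω₂) = -0.23917 + 0.13479j ; Δ = 0.07040 - 0.01778j
  [-1]  conj(Y_{5,-1})(Ω₁) = 0.03336 - 0.24955j ; Y_{5,-1}(Ω₂) = -0.06071 - 0.23135j ; Δ = -0.05976 + 0.00743j
  [+0]  conj(Y_{5,0})(Ω₁) = -0.21174 + 0.00000j ; Y_{5,0}(Ω₂) = -0.22465 + 0.00000j ; Δ = 0.04757 + 0.00000j
  [+1]  conj(Y_{5,1})(Ω₁) = -0.03336 - 0.24955j ; Y_{5,1}(Ω₂) = 0.06071 - 0.23135j ; Δ = -0.05976 - 0.00743j
  [+2]  conj(Y_{5,2})(Ω₁) = -0.25521 + 0.06948j ; Y_{5,2}(Ω₂) = -0.23917 - 0.13479j ; Δ = 0.07040 + 0.01778j
  [+3]  conj(Y_{5,3})(Ω₁) = -0.06564 - 0.15582j ; Y_{5,3}(Ω₂) = 0.10734 - 0.11073j ; Δ = -0.02430 - 0.00946j
  [+4]  conj(Y_{5,4})(Ω₁) = -0.36144 + 0.21256j ; Y_{5,4}(Ω₂) = -0.21664 - 0.35786j ; Δ = 0.15437 + 0.08330j
  [+5]  conj(Y_{5,5})(Ω₁) = 0.17168 + 0.21915j ; Y_{5,5}(Ω₂) = -0.27304 + 0.08081j ; Δ = -0.06459 - 0.04597j
Accumulated sum 0.19982 + 0.00000j; after 4π/(2l+1) scaling, 0.22827 + 0.00000j ⇒ P_5 = 0.228273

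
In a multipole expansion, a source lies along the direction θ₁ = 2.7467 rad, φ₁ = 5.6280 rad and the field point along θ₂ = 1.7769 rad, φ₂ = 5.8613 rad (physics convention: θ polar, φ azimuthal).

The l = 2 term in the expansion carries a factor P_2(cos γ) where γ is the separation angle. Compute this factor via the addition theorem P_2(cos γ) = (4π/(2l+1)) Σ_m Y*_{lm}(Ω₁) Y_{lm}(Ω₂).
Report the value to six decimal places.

-0.037525

Addition theorem: P_2(cos γ) = (4π/5) Σ_m Y*_{lm}(Ω₁) Y_{lm}(Ω₂), m = −2…2:
  m=-2: Y*=0.01472 - 0.05524j  Y=0.24598 + 0.27652j  product 0.01890 - 0.00952j
  m=-1: Y*=-0.21753 + 0.16715j  Y=-0.14119 - 0.06337j  product 0.04130 - 0.00981j
  m=+0: Y*=0.49075 + 0.00000j  Y=-0.27577 + 0.00000j  product -0.13533 + 0.00000j
  m=+1: Y*=0.21753 + 0.16715j  Y=0.14119 - 0.06337j  product 0.04130 + 0.00981j
  m=+2: Y*=0.01472 + 0.05524j  Y=0.24598 - 0.27652j  product 0.01890 + 0.00952j
Accumulated sum -0.01493 + 0.00000j; after 4π/(2l+1) scaling, -0.03752 + 0.00000j ⇒ P_2 = -0.037525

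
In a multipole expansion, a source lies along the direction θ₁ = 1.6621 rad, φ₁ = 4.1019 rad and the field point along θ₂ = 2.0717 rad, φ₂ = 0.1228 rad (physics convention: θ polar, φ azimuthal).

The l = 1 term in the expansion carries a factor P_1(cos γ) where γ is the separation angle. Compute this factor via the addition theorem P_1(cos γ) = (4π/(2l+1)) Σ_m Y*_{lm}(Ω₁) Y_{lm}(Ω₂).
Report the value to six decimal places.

Term-by-term m-sum for l=1 (normalisation 4π/3 = 4.188790):
  m=-1: -0.197236-0.281908i × +0.300768-0.037121i = -0.069787-0.077467i  (running Σ = -0.069787-0.077467i)
  m=0: -0.044549-0.000000i × -0.234636+0.000000i = +0.010453+0.000000i  (running Σ = -0.059334-0.077467i)
  m=1: +0.197236-0.281908i × -0.300768-0.037121i = -0.069787+0.077467i  (running Σ = -0.129121+0.000000i)
Σ over m = -0.129121+0.000000i; ×(4π/3) → -0.540860+0.000000i. Real part: -0.540860

-0.540860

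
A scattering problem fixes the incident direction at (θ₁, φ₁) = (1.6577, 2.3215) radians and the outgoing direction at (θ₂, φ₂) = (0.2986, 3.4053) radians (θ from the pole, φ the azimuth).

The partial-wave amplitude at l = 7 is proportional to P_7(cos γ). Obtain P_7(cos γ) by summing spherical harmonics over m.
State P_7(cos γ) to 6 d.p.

Summing Y*_{l m}(θ₁,φ₁)·Y_{l m}(θ₂,φ₂) over m ∈ [−7, 7]; prefactor 4π/(2·7+1) = 0.837758:
  term(m=-7) = +0.000012-0.000045i   from Y*(Ω₁)=-0.417050-0.251432i, Y(Ω₂)=+0.000026+0.000092i
  term(m=-6) = -0.000180+0.000040i   from Y*(Ω₁)=-0.032808-0.155321i, Y(Ω₂)=-0.000013-0.001159i
  term(m=-5) = -0.001854-0.002172i   from Y*(Ω₁)=-0.186577+0.265860i, Y(Ω₂)=-0.002194+0.008514i
  term(m=-4) = -0.003126+0.007892i   from Y*(Ω₁)=-0.180321+0.025187i, Y(Ω₂)=+0.023002-0.040552i
  term(m=-3) = -0.047700+0.005259i   from Y*(Ω₁)=+0.213339+0.172984i, Y(Ω₂)=-0.122838+0.124252i
  term(m=-2) = +0.047033+0.069222i   from Y*(Ω₁)=+0.013250+0.190643i, Y(Ω₂)=+0.378417-0.220409i
  term(m=-1) = -0.072418+0.136758i   from Y*(Ω₁)=+0.174104-0.186624i, Y(Ω₂)=-0.585359+0.158044i
  term(m=+0) = +0.018668+0.000000i   from Y*(Ω₁)=+0.193602-0.000000i, Y(Ω₂)=+0.096424+0.000000i
  term(m=+1) = -0.072418-0.136758i   from Y*(Ω₁)=-0.174104-0.186624i, Y(Ω₂)=+0.585359+0.158044i
  term(m=+2) = +0.047033-0.069222i   from Y*(Ω₁)=+0.013250-0.190643i, Y(Ω₂)=+0.378417+0.220409i
  term(m=+3) = -0.047700-0.005259i   from Y*(Ω₁)=-0.213339+0.172984i, Y(Ω₂)=+0.122838+0.124252i
  term(m=+4) = -0.003126-0.007892i   from Y*(Ω₁)=-0.180321-0.025187i, Y(Ω₂)=+0.023002+0.040552i
  term(m=+5) = -0.001854+0.002172i   from Y*(Ω₁)=+0.186577+0.265860i, Y(Ω₂)=+0.002194+0.008514i
  term(m=+6) = -0.000180-0.000040i   from Y*(Ω₁)=-0.032808+0.155321i, Y(Ω₂)=-0.000013+0.001159i
  term(m=+7) = +0.000012+0.000045i   from Y*(Ω₁)=+0.417050-0.251432i, Y(Ω₂)=-0.000026+0.000092i
Total Σ_m = -0.137797+0.000000i. Multiply by 0.837758: -0.115441+0.000000i. P_7(cos γ) = -0.115441

-0.115441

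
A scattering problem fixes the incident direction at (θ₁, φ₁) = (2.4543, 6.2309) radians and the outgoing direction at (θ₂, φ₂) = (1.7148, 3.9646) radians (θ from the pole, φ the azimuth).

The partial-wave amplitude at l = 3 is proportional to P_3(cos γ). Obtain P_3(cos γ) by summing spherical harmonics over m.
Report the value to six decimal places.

0.375242

Addition theorem: P_3(cos γ) = (4π/7) Σ_m Y*_{lm}(Ω₁) Y_{lm}(Ω₂), m = −3…3:
  [-3]  conj(Y_{3,-3})(Ω₁) = +0.105242-0.016645i ; Y_{3,-3}(Ω₂) = +0.316332+0.251942i ; Δ = +0.037485+0.021250i
  [-2]  conj(Y_{3,-2})(Ω₁) = -0.316240+0.033190i ; Y_{3,-2}(Ω₂) = +0.010794+0.143235i ; Δ = -0.008168-0.044938i
  [-1]  conj(Y_{3,-1})(Ω₁) = +0.406938-0.021296i ; Y_{3,-1}(Ω₂) = +0.195099-0.210354i ; Δ = +0.074913-0.089756i
  [+0]  conj(Y_{3,0})(Ω₁) = +0.003639-0.000000i ; Y_{3,0}(Ω₂) = +0.155145+0.000000i ; Δ = +0.000564+0.000000i
  [+1]  conj(Y_{3,1})(Ω₁) = -0.406938-0.021296i ; Y_{3,1}(Ω₂) = -0.195099-0.210354i ; Δ = +0.074913+0.089756i
  [+2]  conj(Y_{3,2})(Ω₁) = -0.316240-0.033190i ; Y_{3,2}(Ω₂) = +0.010794-0.143235i ; Δ = -0.008168+0.044938i
  [+3]  conj(Y_{3,3})(Ω₁) = -0.105242-0.016645i ; Y_{3,3}(Ω₂) = -0.316332+0.251942i ; Δ = +0.037485-0.021250i
Accumulated sum +0.209026+0.000000i; after 4π/(2l+1) scaling, +0.375242+0.000000i ⇒ P_3 = 0.375242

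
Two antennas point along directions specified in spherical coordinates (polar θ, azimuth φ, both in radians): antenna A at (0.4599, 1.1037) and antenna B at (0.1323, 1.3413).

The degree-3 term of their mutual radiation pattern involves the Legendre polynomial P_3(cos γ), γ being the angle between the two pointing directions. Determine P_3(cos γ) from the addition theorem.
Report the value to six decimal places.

Expand P_3 via completeness: Σ_{m} conj(Y_{3,m}) at Ω₁ times Y_{3,m} at Ω₂ —
  m=-3: -0.03596 - 0.00615j × -0.00061 + 0.00074j = 0.00003 - 0.00002j  (running Σ = 0.00003 - 0.00002j)
  m=-2: -0.10725 + 0.14508j × -0.01580 - 0.00781j = 0.00283 - 0.00146j  (running Σ = 0.00285 - 0.00148j)
  m=-1: 0.19475 + 0.38616j × 0.03795 - 0.16245j = 0.07012 - 0.01698j  (running Σ = 0.07297 - 0.01846j)
  m=0: 0.33940 + 0.00000j × 0.70765 + 0.00000j = 0.24018 + 0.00000j  (running Σ = 0.31315 - 0.01846j)
  m=1: -0.19475 + 0.38616j × -0.03795 - 0.16245j = 0.07012 + 0.01698j  (running Σ = 0.38327 - 0.00148j)
  m=2: -0.10725 - 0.14508j × -0.01580 + 0.00781j = 0.00283 + 0.00146j  (running Σ = 0.38610 - 0.00002j)
  m=3: 0.03596 - 0.00615j × 0.00061 + 0.00074j = 0.00003 + 0.00002j  (running Σ = 0.38612 - 0.00000j)
Accumulated sum 0.38612 - 0.00000j; after 4π/(2l+1) scaling, 0.69317 - 0.00000j ⇒ P_3 = 0.693168

0.693168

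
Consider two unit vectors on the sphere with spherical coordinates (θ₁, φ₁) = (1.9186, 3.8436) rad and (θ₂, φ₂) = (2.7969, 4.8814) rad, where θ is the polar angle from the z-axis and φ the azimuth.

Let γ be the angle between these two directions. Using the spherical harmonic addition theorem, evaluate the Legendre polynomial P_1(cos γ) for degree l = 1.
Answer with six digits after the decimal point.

0.482201

Term-by-term m-sum for l=1 (normalisation 4π/3 = 4.188790):
  m=-1: (-0.248006, -0.209745) × (0.019637, 0.115082) = (0.019268, -0.032660)  (running Σ = (0.019268, -0.032660))
  m=0: (-0.166532, -0.000000) × (-0.459863, 0.000000) = (0.076582, 0.000000)  (running Σ = (0.095850, -0.032660))
  m=1: (0.248006, -0.209745) × (-0.019637, 0.115082) = (0.019268, 0.032660)  (running Σ = (0.115117, 0.000000))
Total Σ_m = (0.115117, 0.000000). Multiply by 4.188790: (0.482201, 0.000000). P_1(cos γ) = 0.482201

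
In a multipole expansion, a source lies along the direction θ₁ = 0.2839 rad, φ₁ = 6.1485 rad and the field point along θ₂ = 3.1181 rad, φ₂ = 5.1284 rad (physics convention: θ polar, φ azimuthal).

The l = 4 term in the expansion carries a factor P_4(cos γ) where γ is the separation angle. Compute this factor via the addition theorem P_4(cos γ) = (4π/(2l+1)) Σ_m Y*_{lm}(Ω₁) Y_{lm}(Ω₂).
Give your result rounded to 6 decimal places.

Summing Y*_{l m}(θ₁,φ₁)·Y_{l m}(θ₂,φ₂) over m ∈ [−4, 4]; prefactor 4π/(2·4+1) = 1.396263:
  term(m=-4) = -0.00000 - 0.00000j   from Y*(Ω₁)=0.00234 - 0.00140j, Y(Ω₂)=-0.00000 - 0.00000j
  term(m=-3) = 0.00000 - 0.00000j   from Y*(Ω₁)=0.02428 - 0.01038j, Y(Ω₂)=0.00002 + 0.00001j
  term(m=-2) = -0.00007 + 0.00014j   from Y*(Ω₁)=0.13790 - 0.03807j, Y(Ω₂)=-0.00075 + 0.00082j
  term(m=-1) = -0.01020 - 0.01661j   from Y*(Ω₁)=0.43499 - 0.05894j, Y(Ω₂)=-0.01794 - 0.04061j
  term(m=+0) = 0.45328 + 0.00000j   from Y*(Ω₁)=0.53709 + 0.00000j, Y(Ω₂)=0.84395 + 0.00000j
  term(m=+1) = -0.01020 + 0.01661j   from Y*(Ω₁)=-0.43499 - 0.05894j, Y(Ω₂)=0.01794 - 0.04061j
  term(m=+2) = -0.00007 - 0.00014j   from Y*(Ω₁)=0.13790 + 0.03807j, Y(Ω₂)=-0.00075 - 0.00082j
  term(m=+3) = 0.00000 + 0.00000j   from Y*(Ω₁)=-0.02428 - 0.01038j, Y(Ω₂)=-0.00002 + 0.00001j
  term(m=+4) = -0.00000 + 0.00000j   from Y*(Ω₁)=0.00234 + 0.00140j, Y(Ω₂)=-0.00000 + 0.00000j
Total Σ_m = 0.43274 - 0.00000j. Multiply by 1.396263: 0.60422 - 0.00000j. P_4(cos γ) = 0.604218

0.604218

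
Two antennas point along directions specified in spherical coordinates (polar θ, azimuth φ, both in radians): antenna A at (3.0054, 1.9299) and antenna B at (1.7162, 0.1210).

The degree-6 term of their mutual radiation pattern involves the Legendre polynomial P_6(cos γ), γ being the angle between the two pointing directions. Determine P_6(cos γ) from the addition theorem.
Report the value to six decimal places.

-0.233433

Addition theorem: P_6(cos γ) = (4π/13) Σ_m Y*_{lm}(Ω₁) Y_{lm}(Ω₂), m = −6…6:
  [-6]  conj(Y_{6,-6})(Ω₁) = 0.00000 - 0.00000j ; Y_{6,-6}(Ω₂) = 0.33899 - 0.30093j ; Δ = -0.00000 - 0.00000j
  [-5]  conj(Y_{6,-5})(Ω₁) = 0.00007 + 0.00002j ; Y_{6,-5}(Ω₂) = -0.18913 + 0.13078j ; Δ = -0.00002 + 0.00001j
  [-4]  conj(Y_{6,-4})(Ω₁) = 0.00016 + 0.00118j ; Y_{6,-4}(Ω₂) = -0.23278 + 0.12238j ; Δ = -0.00018 - 0.00025j
  [-3]  conj(Y_{6,-3})(Ω₁) = -0.01109 + 0.00597j ; Y_{6,-3}(Ω₂) = 0.23666 - 0.08989j ; Δ = -0.00209 + 0.00241j
  [-2]  conj(Y_{6,-2})(Ω₁) = -0.06838 - 0.05976j ; Y_{6,-2}(Ω₂) = 0.19709 - 0.04865j ; Δ = -0.01638 - 0.00845j
  [-1]  conj(Y_{6,-1})(Ω₁) = 0.14310 - 0.38121j ; Y_{6,-1}(Ω₂) = -0.25708 + 0.03126j ; Δ = -0.02487 + 0.10247j
  [+0]  conj(Y_{6,0})(Ω₁) = 0.82831 + 0.00000j ; Y_{6,0}(Ω₂) = -0.18641 + 0.00000j ; Δ = -0.15440 + 0.00000j
  [+1]  conj(Y_{6,1})(Ω₁) = -0.14310 - 0.38121j ; Y_{6,1}(Ω₂) = 0.25708 + 0.03126j ; Δ = -0.02487 - 0.10247j
  [+2]  conj(Y_{6,2})(Ω₁) = -0.06838 + 0.05976j ; Y_{6,2}(Ω₂) = 0.19709 + 0.04865j ; Δ = -0.01638 + 0.00845j
  [+3]  conj(Y_{6,3})(Ω₁) = 0.01109 + 0.00597j ; Y_{6,3}(Ω₂) = -0.23666 - 0.08989j ; Δ = -0.00209 - 0.00241j
  [+4]  conj(Y_{6,4})(Ω₁) = 0.00016 - 0.00118j ; Y_{6,4}(Ω₂) = -0.23278 - 0.12238j ; Δ = -0.00018 + 0.00025j
  [+5]  conj(Y_{6,5})(Ω₁) = -0.00007 + 0.00002j ; Y_{6,5}(Ω₂) = 0.18913 + 0.13078j ; Δ = -0.00002 - 0.00001j
  [+6]  conj(Y_{6,6})(Ω₁) = 0.00000 + 0.00000j ; Y_{6,6}(Ω₂) = 0.33899 + 0.30093j ; Δ = -0.00000 + 0.00000j
Σ over m = -0.24149 - 0.00000j; ×(4π/13) → -0.23343 - 0.00000j. Real part: -0.233433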